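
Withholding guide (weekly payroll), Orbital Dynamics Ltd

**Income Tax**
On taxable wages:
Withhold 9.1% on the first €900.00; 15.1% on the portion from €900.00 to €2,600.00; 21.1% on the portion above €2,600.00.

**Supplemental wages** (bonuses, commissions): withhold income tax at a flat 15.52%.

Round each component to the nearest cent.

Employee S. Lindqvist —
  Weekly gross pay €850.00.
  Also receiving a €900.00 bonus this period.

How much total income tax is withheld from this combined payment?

€217.03

Income Tax: taxable = €850.00
  9.1% × €850.00 = €77.35
Supplemental (15.52% flat on bonus): 15.52% × €900.00 = €139.68
Total income tax: €77.35 + €139.68 = €217.03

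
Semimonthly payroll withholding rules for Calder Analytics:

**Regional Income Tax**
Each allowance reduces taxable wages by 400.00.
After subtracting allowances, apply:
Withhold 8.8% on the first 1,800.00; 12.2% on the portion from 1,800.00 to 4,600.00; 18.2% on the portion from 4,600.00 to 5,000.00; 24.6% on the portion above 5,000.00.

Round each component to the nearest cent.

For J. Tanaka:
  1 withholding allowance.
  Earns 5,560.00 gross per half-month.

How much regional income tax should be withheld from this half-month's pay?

Regional Income Tax: taxable = 5,560.00 − 1×400.00 = 5,160.00
  572.80 + 24.6% × (5,160.00 − 5,000.00) = 572.80 + 24.6% × 160.00 = 612.16

612.16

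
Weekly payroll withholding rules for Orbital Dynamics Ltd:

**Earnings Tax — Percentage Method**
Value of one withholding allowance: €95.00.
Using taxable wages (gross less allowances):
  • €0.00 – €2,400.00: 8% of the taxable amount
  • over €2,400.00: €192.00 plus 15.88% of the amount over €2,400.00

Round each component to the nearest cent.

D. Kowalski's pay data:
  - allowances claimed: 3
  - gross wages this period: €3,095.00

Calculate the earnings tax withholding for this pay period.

€257.11

Earnings Tax: taxable = €3,095.00 − 3×€95.00 = €2,810.00
  €192.00 + 15.88% × (€2,810.00 − €2,400.00) = €192.00 + 15.88% × €410.00 = €257.11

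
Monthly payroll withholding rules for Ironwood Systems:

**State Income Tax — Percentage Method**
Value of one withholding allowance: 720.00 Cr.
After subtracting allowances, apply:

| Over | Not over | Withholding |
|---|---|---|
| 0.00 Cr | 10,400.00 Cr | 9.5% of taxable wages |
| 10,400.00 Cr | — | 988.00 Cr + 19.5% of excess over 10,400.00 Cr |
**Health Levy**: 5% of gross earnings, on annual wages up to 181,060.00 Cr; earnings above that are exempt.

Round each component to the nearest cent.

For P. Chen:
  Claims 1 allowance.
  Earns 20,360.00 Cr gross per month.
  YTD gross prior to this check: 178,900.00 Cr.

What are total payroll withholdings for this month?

State Income Tax: taxable = 20,360.00 Cr − 1×720.00 Cr = 19,640.00 Cr
  988.00 Cr + 19.5% × (19,640.00 Cr − 10,400.00 Cr) = 988.00 Cr + 19.5% × 9,240.00 Cr = 2,789.80 Cr
Health Levy: cap 181,060.00 Cr − YTD 178,900.00 Cr = 2,160.00 Cr subject; 5% × 2,160.00 Cr = 108.00 Cr
Total: 2,789.80 Cr + 108.00 Cr = 2,897.80 Cr

2,897.80 Cr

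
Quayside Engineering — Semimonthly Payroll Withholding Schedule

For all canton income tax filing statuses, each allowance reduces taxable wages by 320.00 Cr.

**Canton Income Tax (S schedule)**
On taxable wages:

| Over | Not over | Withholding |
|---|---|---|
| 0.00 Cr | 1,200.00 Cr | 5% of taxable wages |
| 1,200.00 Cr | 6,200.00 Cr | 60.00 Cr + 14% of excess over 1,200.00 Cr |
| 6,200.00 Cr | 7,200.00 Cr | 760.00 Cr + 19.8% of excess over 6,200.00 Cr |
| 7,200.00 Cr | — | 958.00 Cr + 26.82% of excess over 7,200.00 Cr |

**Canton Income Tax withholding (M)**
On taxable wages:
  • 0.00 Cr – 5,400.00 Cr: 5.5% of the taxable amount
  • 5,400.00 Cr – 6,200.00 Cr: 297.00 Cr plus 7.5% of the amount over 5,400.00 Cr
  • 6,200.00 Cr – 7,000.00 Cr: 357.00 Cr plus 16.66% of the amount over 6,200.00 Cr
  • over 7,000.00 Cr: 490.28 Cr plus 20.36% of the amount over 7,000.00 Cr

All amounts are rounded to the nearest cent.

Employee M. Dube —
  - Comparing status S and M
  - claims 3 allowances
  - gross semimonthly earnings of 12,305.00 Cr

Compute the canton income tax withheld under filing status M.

1,374.92 Cr

Canton Income Tax (M): taxable = 12,305.00 Cr − 3×320.00 Cr = 11,345.00 Cr
  490.28 Cr + 20.36% × (11,345.00 Cr − 7,000.00 Cr) = 490.28 Cr + 20.36% × 4,345.00 Cr = 1,374.92 Cr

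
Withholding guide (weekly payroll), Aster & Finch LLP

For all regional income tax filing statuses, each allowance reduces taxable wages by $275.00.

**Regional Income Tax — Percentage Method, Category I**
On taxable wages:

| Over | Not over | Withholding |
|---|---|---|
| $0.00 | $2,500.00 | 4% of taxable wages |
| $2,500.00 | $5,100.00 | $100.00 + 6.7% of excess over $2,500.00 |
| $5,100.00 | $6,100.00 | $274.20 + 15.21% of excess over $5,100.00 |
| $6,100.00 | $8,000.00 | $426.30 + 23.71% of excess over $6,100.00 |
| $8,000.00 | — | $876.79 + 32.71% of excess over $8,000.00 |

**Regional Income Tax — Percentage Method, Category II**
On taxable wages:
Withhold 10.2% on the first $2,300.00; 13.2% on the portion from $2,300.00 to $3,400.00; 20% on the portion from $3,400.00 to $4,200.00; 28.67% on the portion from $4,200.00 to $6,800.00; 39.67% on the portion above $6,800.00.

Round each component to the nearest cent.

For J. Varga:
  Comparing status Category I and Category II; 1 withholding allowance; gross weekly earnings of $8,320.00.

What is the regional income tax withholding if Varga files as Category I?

Regional Income Tax (Category I): taxable = $8,320.00 − 1×$275.00 = $8,045.00
  $876.79 + 32.71% × ($8,045.00 − $8,000.00) = $876.79 + 32.71% × $45.00 = $891.51

$891.51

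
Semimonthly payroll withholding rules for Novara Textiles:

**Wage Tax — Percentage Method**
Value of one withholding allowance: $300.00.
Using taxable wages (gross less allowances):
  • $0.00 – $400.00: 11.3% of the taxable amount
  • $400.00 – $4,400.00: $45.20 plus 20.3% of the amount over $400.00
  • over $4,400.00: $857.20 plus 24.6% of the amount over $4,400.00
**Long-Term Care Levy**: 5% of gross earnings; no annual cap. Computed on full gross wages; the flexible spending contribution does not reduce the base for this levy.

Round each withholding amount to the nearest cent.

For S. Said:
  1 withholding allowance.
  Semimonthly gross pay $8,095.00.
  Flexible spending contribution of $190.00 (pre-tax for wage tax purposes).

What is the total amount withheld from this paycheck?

$2,050.38

Wage Tax: taxable = $8,095.00 − $190.00 − 1×$300.00 = $7,605.00
  $857.20 + 24.6% × ($7,605.00 − $4,400.00) = $857.20 + 24.6% × $3,205.00 = $1,645.63
Long-Term Care Levy: 5% × $8,095.00 = $404.75
Total: $1,645.63 + $404.75 = $2,050.38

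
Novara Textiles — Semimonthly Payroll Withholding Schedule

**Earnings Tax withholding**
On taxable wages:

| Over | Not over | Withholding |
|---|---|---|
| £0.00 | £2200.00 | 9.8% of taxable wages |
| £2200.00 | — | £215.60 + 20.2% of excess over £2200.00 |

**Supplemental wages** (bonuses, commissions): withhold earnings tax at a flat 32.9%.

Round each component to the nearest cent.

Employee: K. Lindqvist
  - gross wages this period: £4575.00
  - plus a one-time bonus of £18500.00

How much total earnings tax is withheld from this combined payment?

£6781.85

Earnings Tax: taxable = £4575.00
  £215.60 + 20.2% × (£4575.00 − £2200.00) = £215.60 + 20.2% × £2375.00 = £695.35
Supplemental (32.9% flat on bonus): 32.9% × £18500.00 = £6086.50
Total earnings tax: £695.35 + £6086.50 = £6781.85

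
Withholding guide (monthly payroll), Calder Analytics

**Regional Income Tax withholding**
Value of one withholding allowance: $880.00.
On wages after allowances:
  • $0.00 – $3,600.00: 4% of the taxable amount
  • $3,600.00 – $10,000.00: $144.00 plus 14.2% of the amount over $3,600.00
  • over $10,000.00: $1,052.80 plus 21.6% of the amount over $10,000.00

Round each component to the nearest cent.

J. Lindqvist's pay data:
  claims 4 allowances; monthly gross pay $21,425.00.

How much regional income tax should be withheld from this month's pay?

Regional Income Tax: taxable = $21,425.00 − 4×$880.00 = $17,905.00
  $1,052.80 + 21.6% × ($17,905.00 − $10,000.00) = $1,052.80 + 21.6% × $7,905.00 = $2,760.28

$2,760.28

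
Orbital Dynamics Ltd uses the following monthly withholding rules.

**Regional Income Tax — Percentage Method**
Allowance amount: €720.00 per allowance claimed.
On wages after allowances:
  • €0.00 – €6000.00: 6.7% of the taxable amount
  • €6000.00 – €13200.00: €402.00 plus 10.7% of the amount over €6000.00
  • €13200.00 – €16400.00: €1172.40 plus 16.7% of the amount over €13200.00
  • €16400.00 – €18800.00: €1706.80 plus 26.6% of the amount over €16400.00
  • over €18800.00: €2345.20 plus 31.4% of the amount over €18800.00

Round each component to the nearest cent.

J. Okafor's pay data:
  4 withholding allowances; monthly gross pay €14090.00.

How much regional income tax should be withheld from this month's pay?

Regional Income Tax: taxable = €14090.00 − 4×€720.00 = €11210.00
  €402.00 + 10.7% × (€11210.00 − €6000.00) = €402.00 + 10.7% × €5210.00 = €959.47

€959.47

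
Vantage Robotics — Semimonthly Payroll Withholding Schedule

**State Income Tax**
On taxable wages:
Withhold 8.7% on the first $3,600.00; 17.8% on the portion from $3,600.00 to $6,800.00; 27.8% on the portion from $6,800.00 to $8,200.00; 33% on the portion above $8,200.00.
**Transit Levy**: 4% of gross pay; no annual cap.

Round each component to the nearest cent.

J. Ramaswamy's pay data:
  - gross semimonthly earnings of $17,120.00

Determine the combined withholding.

$4,900.40

State Income Tax: taxable = $17,120.00
  $1,272.00 + 33% × ($17,120.00 − $8,200.00) = $1,272.00 + 33% × $8,920.00 = $4,215.60
Transit Levy: 4% × $17,120.00 = $684.80
Total: $4,215.60 + $684.80 = $4,900.40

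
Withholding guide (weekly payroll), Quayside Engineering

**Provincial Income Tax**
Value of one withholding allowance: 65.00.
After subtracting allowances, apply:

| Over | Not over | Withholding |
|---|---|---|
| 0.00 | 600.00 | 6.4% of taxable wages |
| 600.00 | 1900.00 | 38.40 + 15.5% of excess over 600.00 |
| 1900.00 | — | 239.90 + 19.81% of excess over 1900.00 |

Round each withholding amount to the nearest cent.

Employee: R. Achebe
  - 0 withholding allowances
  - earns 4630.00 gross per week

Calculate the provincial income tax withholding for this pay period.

Provincial Income Tax: taxable = 4630.00
  239.90 + 19.81% × (4630.00 − 1900.00) = 239.90 + 19.81% × 2730.00 = 780.71

780.71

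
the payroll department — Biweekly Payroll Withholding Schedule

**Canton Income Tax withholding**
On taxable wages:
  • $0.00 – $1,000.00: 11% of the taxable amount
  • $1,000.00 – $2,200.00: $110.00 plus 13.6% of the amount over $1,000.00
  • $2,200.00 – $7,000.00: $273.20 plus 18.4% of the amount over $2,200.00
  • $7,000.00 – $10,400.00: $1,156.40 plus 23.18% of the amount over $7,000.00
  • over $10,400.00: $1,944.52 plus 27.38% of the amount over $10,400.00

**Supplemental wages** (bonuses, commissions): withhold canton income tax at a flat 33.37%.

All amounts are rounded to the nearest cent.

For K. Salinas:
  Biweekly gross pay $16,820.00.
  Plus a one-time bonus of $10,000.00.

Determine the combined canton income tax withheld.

$7,039.32

Canton Income Tax: taxable = $16,820.00
  $1,944.52 + 27.38% × ($16,820.00 − $10,400.00) = $1,944.52 + 27.38% × $6,420.00 = $3,702.32
Supplemental (33.37% flat on bonus): 33.37% × $10,000.00 = $3,337.00
Total canton income tax: $3,702.32 + $3,337.00 = $7,039.32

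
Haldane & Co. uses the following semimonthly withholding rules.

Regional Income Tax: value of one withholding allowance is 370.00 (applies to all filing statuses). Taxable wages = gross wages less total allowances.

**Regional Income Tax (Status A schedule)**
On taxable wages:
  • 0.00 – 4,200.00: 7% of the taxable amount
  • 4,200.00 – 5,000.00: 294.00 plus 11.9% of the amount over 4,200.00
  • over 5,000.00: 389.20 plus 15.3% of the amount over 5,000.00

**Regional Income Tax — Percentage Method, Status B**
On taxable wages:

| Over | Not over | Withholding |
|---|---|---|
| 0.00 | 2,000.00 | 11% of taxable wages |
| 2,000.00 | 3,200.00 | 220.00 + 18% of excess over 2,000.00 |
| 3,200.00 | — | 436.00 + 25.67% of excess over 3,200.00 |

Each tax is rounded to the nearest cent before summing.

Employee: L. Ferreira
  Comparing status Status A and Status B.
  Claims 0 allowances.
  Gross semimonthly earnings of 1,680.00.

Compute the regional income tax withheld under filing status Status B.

Regional Income Tax (Status B): taxable = 1,680.00
  11% × 1,680.00 = 184.80

184.80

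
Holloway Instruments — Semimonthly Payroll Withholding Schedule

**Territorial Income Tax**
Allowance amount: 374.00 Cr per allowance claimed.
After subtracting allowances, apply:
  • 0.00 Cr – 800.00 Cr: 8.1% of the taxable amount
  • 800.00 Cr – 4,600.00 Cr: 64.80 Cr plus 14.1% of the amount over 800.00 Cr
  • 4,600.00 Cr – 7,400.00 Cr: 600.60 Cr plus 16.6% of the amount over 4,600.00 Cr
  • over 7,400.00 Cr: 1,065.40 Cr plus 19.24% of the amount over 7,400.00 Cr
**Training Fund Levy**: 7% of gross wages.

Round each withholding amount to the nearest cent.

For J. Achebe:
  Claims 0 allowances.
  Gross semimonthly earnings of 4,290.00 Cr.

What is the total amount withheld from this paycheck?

Territorial Income Tax: taxable = 4,290.00 Cr
  64.80 Cr + 14.1% × (4,290.00 Cr − 800.00 Cr) = 64.80 Cr + 14.1% × 3,490.00 Cr = 556.89 Cr
Training Fund Levy: 7% × 4,290.00 Cr = 300.30 Cr
Total: 556.89 Cr + 300.30 Cr = 857.19 Cr

857.19 Cr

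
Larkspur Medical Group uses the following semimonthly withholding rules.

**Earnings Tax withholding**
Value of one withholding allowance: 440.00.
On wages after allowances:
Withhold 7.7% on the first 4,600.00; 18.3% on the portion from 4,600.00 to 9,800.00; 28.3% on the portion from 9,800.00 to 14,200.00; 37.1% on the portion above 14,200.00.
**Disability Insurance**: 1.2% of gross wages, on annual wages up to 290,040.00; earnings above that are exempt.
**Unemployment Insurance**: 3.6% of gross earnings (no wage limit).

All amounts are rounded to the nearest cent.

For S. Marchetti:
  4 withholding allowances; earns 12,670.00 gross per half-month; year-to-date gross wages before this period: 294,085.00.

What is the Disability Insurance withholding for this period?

Disability Insurance: YTD 294,085.00 ≥ cap 290,040.00 → 0.00

0.00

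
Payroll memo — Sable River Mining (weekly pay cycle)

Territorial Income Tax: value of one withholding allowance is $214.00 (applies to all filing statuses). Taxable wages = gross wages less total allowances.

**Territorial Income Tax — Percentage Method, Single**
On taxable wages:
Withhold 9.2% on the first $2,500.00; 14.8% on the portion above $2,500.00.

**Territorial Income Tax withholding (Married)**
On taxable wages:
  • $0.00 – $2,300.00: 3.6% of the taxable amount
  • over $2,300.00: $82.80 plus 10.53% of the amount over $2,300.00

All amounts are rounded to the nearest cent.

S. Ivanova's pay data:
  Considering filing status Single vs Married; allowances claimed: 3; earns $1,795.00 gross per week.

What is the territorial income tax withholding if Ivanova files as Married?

$41.51

Territorial Income Tax (Married): taxable = $1,795.00 − 3×$214.00 = $1,153.00
  3.6% × $1,153.00 = $41.51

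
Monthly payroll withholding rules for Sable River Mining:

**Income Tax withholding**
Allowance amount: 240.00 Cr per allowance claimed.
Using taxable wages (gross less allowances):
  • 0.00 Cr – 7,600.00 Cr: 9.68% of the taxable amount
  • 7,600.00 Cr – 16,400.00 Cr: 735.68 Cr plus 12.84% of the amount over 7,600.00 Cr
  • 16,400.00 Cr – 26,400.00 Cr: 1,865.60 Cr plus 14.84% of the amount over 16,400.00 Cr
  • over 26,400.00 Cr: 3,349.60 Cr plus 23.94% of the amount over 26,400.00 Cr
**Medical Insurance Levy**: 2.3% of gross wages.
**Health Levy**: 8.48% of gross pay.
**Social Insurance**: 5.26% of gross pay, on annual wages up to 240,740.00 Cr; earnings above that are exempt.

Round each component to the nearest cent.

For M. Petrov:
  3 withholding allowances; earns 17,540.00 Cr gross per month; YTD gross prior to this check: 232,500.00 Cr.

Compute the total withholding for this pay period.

Income Tax: taxable = 17,540.00 Cr − 3×240.00 Cr = 16,820.00 Cr
  1,865.60 Cr + 14.84% × (16,820.00 Cr − 16,400.00 Cr) = 1,865.60 Cr + 14.84% × 420.00 Cr = 1,927.93 Cr
Medical Insurance Levy: 2.3% × 17,540.00 Cr = 403.42 Cr
Health Levy: 8.48% × 17,540.00 Cr = 1,487.39 Cr
Social Insurance: cap 240,740.00 Cr − YTD 232,500.00 Cr = 8,240.00 Cr subject; 5.26% × 8,240.00 Cr = 433.42 Cr
Total: 1,927.93 Cr + 403.42 Cr + 1,487.39 Cr + 433.42 Cr = 4,252.16 Cr

4,252.16 Cr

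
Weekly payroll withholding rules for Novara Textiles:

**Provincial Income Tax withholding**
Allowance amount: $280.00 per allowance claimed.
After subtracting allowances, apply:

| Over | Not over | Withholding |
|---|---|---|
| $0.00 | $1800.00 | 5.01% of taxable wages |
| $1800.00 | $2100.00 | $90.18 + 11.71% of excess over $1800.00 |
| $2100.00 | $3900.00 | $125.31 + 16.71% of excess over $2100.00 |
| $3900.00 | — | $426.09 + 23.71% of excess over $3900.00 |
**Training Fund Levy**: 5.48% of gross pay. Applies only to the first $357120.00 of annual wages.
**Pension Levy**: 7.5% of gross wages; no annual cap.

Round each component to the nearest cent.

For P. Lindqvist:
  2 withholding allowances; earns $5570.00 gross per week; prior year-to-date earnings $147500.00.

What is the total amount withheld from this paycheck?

Provincial Income Tax: taxable = $5570.00 − 2×$280.00 = $5010.00
  $426.09 + 23.71% × ($5010.00 − $3900.00) = $426.09 + 23.71% × $1110.00 = $689.27
Training Fund Levy: 5.48% × $5570.00 = $305.24
Pension Levy: 7.5% × $5570.00 = $417.75
Total: $689.27 + $305.24 + $417.75 = $1412.26

$1412.26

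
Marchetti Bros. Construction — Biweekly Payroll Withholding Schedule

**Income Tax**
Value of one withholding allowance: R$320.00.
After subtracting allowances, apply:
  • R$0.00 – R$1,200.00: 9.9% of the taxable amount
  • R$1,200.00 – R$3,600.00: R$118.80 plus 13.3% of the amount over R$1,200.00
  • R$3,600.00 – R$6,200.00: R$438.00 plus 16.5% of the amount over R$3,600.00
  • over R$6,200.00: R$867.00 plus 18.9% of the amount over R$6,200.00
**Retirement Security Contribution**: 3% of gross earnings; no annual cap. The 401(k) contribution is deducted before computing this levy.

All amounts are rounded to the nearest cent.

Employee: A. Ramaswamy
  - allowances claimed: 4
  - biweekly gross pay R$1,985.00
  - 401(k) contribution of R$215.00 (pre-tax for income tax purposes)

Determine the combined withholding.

R$101.61

Income Tax: taxable = R$1,985.00 − R$215.00 − 4×R$320.00 = R$490.00
  9.9% × R$490.00 = R$48.51
Retirement Security Contribution: 3% × R$1,770.00 = R$53.10
Total: R$48.51 + R$53.10 = R$101.61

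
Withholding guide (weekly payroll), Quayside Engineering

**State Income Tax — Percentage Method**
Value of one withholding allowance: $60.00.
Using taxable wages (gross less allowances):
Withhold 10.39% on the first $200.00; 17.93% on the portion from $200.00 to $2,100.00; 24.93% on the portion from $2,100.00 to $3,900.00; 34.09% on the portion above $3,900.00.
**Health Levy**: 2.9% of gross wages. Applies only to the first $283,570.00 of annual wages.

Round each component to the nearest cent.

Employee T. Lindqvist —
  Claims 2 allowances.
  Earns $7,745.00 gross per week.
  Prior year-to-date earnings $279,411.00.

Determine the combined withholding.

State Income Tax: taxable = $7,745.00 − 2×$60.00 = $7,625.00
  $810.19 + 34.09% × ($7,625.00 − $3,900.00) = $810.19 + 34.09% × $3,725.00 = $2,080.04
Health Levy: cap $283,570.00 − YTD $279,411.00 = $4,159.00 subject; 2.9% × $4,159.00 = $120.61
Total: $2,080.04 + $120.61 = $2,200.65

$2,200.65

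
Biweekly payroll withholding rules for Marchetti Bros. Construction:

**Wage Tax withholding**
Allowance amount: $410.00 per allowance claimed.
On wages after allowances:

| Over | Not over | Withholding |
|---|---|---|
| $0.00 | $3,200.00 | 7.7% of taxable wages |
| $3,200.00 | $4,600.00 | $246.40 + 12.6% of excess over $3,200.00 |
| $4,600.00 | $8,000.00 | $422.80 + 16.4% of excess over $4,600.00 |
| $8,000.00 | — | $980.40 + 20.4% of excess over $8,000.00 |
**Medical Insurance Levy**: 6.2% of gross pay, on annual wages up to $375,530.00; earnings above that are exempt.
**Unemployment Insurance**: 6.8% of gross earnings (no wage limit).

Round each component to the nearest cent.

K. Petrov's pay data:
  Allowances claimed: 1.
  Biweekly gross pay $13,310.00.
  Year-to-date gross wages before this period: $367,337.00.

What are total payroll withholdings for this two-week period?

$3,393.05

Wage Tax: taxable = $13,310.00 − 1×$410.00 = $12,900.00
  $980.40 + 20.4% × ($12,900.00 − $8,000.00) = $980.40 + 20.4% × $4,900.00 = $1,980.00
Medical Insurance Levy: cap $375,530.00 − YTD $367,337.00 = $8,193.00 subject; 6.2% × $8,193.00 = $507.97
Unemployment Insurance: 6.8% × $13,310.00 = $905.08
Total: $1,980.00 + $507.97 + $905.08 = $3,393.05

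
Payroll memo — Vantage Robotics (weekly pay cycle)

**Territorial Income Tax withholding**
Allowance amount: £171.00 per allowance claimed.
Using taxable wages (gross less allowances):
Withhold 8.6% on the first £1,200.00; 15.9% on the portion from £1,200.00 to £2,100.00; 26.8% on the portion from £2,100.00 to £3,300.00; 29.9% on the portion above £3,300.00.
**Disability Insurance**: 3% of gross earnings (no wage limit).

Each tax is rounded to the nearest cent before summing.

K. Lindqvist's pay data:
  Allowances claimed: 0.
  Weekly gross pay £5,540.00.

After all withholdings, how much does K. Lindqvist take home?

£4,136.14

Territorial Income Tax: taxable = £5,540.00
  £567.90 + 29.9% × (£5,540.00 − £3,300.00) = £567.90 + 29.9% × £2,240.00 = £1,237.66
Disability Insurance: 3% × £5,540.00 = £166.20
Total withheld: £1,237.66 + £166.20 = £1,403.86
Net pay: £5,540.00 − £1,403.86 = £4,136.14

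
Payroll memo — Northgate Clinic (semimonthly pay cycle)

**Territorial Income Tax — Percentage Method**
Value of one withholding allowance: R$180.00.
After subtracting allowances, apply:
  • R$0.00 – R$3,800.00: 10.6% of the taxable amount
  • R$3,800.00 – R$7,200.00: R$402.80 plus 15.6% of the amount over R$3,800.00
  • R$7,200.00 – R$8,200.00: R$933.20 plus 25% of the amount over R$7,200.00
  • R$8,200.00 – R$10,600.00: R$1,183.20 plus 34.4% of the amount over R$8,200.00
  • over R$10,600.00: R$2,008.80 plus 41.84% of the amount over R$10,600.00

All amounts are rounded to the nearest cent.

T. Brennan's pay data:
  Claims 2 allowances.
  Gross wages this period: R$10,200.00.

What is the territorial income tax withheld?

R$1,747.36

Territorial Income Tax: taxable = R$10,200.00 − 2×R$180.00 = R$9,840.00
  R$1,183.20 + 34.4% × (R$9,840.00 − R$8,200.00) = R$1,183.20 + 34.4% × R$1,640.00 = R$1,747.36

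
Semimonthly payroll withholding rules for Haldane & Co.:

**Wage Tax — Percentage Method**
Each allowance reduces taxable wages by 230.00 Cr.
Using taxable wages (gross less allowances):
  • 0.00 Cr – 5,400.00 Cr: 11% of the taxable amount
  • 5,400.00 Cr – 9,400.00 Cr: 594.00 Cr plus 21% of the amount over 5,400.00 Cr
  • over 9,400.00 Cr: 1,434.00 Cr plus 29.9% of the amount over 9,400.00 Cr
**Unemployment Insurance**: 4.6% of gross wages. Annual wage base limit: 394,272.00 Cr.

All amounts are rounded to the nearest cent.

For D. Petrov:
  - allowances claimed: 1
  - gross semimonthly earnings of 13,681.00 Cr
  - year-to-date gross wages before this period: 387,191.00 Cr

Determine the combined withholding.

Wage Tax: taxable = 13,681.00 Cr − 1×230.00 Cr = 13,451.00 Cr
  1,434.00 Cr + 29.9% × (13,451.00 Cr − 9,400.00 Cr) = 1,434.00 Cr + 29.9% × 4,051.00 Cr = 2,645.25 Cr
Unemployment Insurance: cap 394,272.00 Cr − YTD 387,191.00 Cr = 7,081.00 Cr subject; 4.6% × 7,081.00 Cr = 325.73 Cr
Total: 2,645.25 Cr + 325.73 Cr = 2,970.98 Cr

2,970.98 Cr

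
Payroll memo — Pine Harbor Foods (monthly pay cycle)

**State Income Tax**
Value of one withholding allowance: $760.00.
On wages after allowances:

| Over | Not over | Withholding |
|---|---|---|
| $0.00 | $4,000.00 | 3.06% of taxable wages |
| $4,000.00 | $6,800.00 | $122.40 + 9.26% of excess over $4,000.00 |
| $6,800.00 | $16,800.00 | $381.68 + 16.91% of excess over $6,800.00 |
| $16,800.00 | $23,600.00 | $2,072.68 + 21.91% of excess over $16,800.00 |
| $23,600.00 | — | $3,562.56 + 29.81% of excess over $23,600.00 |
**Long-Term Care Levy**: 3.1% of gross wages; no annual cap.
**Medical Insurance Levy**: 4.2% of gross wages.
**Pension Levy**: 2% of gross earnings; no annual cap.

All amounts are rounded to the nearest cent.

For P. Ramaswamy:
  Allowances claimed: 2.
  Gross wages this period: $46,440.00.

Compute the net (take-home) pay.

$32,203.03

State Income Tax: taxable = $46,440.00 − 2×$760.00 = $44,920.00
  $3,562.56 + 29.81% × ($44,920.00 − $23,600.00) = $3,562.56 + 29.81% × $21,320.00 = $9,918.05
Long-Term Care Levy: 3.1% × $46,440.00 = $1,439.64
Medical Insurance Levy: 4.2% × $46,440.00 = $1,950.48
Pension Levy: 2% × $46,440.00 = $928.80
Total withheld: $9,918.05 + $1,439.64 + $1,950.48 + $928.80 = $14,236.97
Net pay: $46,440.00 − $14,236.97 = $32,203.03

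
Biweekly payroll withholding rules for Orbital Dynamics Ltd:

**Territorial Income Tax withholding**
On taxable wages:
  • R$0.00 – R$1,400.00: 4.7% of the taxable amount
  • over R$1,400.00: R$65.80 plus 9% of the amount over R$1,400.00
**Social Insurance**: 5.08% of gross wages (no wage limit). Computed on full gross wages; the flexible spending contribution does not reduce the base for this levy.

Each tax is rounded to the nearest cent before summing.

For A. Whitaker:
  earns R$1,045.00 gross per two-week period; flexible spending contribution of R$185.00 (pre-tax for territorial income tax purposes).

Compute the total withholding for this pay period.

Territorial Income Tax: taxable = R$1,045.00 − R$185.00 = R$860.00
  4.7% × R$860.00 = R$40.42
Social Insurance: 5.08% × R$1,045.00 = R$53.09
Total: R$40.42 + R$53.09 = R$93.51

R$93.51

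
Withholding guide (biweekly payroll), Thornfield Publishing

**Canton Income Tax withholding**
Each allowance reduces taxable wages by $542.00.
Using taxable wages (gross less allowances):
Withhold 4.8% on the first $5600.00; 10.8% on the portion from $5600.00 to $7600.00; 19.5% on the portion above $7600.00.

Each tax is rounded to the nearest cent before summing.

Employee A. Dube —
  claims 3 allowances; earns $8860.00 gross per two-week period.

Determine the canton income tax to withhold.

$445.27

Canton Income Tax: taxable = $8860.00 − 3×$542.00 = $7234.00
  $268.80 + 10.8% × ($7234.00 − $5600.00) = $268.80 + 10.8% × $1634.00 = $445.27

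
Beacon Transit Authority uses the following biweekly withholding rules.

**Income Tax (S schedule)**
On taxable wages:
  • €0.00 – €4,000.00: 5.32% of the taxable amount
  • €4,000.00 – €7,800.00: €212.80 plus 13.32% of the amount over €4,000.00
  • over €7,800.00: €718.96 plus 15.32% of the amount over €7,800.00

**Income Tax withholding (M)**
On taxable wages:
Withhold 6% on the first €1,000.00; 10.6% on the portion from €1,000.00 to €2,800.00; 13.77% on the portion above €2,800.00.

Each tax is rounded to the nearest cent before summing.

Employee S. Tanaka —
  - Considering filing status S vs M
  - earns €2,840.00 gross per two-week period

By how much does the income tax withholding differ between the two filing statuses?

Income Tax (S): taxable = €2,840.00
  5.32% × €2,840.00 = €151.09
Income Tax (M): taxable = €2,840.00
  €250.80 + 13.77% × (€2,840.00 − €2,800.00) = €250.80 + 13.77% × €40.00 = €256.31
Difference: |€151.09 − €256.31| = €105.22 (higher under M)

€105.22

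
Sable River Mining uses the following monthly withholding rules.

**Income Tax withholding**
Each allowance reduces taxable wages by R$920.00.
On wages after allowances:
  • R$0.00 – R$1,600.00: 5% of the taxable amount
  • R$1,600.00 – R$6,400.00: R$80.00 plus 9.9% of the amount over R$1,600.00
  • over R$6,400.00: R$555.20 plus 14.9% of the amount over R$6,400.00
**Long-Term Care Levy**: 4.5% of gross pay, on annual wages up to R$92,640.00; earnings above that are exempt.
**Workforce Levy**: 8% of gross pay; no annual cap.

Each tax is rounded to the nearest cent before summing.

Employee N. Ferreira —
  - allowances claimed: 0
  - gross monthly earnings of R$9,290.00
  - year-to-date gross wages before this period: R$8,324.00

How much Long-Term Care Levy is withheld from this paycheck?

R$418.05

Long-Term Care Levy: 4.5% × R$9,290.00 = R$418.05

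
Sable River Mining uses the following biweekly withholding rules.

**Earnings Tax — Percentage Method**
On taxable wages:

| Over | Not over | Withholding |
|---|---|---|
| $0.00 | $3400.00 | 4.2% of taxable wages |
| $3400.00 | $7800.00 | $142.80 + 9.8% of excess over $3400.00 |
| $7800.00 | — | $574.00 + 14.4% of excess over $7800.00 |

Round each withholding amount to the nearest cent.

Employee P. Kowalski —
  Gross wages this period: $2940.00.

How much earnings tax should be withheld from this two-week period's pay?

$123.48

Earnings Tax: taxable = $2940.00
  4.2% × $2940.00 = $123.48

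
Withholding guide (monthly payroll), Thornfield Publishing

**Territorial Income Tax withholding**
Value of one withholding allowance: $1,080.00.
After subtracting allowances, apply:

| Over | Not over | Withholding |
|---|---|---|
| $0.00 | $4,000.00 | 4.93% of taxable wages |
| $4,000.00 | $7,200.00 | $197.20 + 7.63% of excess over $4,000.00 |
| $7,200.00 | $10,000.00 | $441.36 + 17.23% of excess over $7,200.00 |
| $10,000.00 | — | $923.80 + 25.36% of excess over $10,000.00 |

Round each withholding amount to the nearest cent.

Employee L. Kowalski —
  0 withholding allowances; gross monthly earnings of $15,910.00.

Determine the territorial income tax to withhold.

$2,422.58

Territorial Income Tax: taxable = $15,910.00
  $923.80 + 25.36% × ($15,910.00 − $10,000.00) = $923.80 + 25.36% × $5,910.00 = $2,422.58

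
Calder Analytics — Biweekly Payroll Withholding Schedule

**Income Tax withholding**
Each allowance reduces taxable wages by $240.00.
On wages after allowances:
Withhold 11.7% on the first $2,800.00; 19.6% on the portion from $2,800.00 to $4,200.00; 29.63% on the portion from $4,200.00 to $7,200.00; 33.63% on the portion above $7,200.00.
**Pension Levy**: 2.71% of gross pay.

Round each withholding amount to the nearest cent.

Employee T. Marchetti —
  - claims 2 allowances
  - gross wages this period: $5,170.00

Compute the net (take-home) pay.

Income Tax: taxable = $5,170.00 − 2×$240.00 = $4,690.00
  $602.00 + 29.63% × ($4,690.00 − $4,200.00) = $602.00 + 29.63% × $490.00 = $747.19
Pension Levy: 2.71% × $5,170.00 = $140.11
Total withheld: $747.19 + $140.11 = $887.30
Net pay: $5,170.00 − $887.30 = $4,282.70

$4,282.70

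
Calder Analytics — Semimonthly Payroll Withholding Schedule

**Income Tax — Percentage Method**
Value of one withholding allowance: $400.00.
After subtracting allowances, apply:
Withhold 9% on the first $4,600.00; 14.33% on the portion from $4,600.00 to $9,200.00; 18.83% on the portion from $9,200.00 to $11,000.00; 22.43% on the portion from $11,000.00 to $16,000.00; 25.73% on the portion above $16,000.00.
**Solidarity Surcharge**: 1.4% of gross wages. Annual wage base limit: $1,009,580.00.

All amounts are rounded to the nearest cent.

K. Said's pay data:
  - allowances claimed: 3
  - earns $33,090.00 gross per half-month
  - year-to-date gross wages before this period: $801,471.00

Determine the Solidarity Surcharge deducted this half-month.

Solidarity Surcharge: 1.4% × $33,090.00 = $463.26

$463.26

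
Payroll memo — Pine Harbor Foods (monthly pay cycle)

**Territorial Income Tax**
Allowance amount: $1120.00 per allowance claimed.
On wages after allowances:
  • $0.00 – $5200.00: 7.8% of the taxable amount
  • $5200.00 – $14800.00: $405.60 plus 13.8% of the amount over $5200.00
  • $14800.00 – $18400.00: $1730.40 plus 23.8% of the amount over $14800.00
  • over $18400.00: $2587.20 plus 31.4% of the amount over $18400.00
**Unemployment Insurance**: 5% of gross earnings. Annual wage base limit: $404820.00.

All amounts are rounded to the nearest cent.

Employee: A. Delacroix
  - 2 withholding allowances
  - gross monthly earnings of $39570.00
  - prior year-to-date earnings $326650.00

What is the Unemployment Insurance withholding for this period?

$1978.50

Unemployment Insurance: 5% × $39570.00 = $1978.50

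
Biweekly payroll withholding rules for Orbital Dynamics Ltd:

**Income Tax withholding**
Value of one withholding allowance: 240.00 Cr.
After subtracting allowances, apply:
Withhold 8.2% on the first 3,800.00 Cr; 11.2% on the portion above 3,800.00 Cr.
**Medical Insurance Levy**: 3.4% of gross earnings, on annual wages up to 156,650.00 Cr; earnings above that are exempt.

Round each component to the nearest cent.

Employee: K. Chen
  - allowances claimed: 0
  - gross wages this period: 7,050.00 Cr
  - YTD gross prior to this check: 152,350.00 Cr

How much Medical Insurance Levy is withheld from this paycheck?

146.20 Cr

Medical Insurance Levy: cap 156,650.00 Cr − YTD 152,350.00 Cr = 4,300.00 Cr subject; 3.4% × 4,300.00 Cr = 146.20 Cr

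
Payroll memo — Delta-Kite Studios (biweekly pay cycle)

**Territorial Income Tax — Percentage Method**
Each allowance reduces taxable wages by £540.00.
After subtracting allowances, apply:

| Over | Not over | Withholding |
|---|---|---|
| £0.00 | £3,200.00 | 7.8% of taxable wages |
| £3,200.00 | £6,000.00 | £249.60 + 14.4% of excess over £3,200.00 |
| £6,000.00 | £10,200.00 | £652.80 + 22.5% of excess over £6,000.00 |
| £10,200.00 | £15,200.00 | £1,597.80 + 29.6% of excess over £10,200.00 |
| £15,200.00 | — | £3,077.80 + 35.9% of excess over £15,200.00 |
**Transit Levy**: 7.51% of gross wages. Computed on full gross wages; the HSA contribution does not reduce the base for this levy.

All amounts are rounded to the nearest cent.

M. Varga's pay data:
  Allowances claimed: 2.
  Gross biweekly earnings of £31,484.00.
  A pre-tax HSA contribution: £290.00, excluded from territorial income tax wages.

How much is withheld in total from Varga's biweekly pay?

£10,796.38

Territorial Income Tax: taxable = £31,484.00 − £290.00 − 2×£540.00 = £30,114.00
  £3,077.80 + 35.9% × (£30,114.00 − £15,200.00) = £3,077.80 + 35.9% × £14,914.00 = £8,431.93
Transit Levy: 7.51% × £31,484.00 = £2,364.45
Total: £8,431.93 + £2,364.45 = £10,796.38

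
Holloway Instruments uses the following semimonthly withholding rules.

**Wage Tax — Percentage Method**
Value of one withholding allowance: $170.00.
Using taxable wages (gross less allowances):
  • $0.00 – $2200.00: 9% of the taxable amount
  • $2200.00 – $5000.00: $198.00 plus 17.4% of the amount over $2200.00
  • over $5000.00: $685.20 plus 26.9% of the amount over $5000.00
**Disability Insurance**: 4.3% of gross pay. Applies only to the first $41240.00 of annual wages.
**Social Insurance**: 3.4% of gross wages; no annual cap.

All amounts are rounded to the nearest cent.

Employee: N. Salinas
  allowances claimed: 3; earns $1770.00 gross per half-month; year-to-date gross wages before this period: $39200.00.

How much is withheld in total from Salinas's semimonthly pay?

Wage Tax: taxable = $1770.00 − 3×$170.00 = $1260.00
  9% × $1260.00 = $113.40
Disability Insurance: 4.3% × $1770.00 = $76.11
Social Insurance: 3.4% × $1770.00 = $60.18
Total: $113.40 + $76.11 + $60.18 = $249.69

$249.69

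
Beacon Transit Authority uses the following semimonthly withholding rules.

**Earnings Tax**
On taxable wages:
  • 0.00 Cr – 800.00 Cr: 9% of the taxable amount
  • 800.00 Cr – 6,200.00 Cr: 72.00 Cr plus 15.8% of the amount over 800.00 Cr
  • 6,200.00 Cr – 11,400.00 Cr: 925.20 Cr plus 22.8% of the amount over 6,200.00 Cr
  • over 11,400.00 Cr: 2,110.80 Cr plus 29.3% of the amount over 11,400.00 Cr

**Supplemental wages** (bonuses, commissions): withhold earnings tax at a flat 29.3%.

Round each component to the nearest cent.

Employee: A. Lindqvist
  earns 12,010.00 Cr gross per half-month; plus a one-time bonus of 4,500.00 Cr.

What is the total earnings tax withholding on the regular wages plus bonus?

3,608.03 Cr

Earnings Tax: taxable = 12,010.00 Cr
  2,110.80 Cr + 29.3% × (12,010.00 Cr − 11,400.00 Cr) = 2,110.80 Cr + 29.3% × 610.00 Cr = 2,289.53 Cr
Supplemental (29.3% flat on bonus): 29.3% × 4,500.00 Cr = 1,318.50 Cr
Total earnings tax: 2,289.53 Cr + 1,318.50 Cr = 3,608.03 Cr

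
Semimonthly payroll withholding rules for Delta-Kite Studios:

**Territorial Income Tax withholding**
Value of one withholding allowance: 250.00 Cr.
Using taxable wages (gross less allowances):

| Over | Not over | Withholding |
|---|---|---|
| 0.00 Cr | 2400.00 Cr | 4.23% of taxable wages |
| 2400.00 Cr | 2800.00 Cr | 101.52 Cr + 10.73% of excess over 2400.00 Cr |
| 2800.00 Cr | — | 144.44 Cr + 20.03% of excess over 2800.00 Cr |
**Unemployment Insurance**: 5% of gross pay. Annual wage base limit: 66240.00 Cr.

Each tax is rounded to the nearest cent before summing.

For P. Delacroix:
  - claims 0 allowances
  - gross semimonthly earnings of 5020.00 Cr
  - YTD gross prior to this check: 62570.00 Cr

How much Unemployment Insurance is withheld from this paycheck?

183.50 Cr

Unemployment Insurance: cap 66240.00 Cr − YTD 62570.00 Cr = 3670.00 Cr subject; 5% × 3670.00 Cr = 183.50 Cr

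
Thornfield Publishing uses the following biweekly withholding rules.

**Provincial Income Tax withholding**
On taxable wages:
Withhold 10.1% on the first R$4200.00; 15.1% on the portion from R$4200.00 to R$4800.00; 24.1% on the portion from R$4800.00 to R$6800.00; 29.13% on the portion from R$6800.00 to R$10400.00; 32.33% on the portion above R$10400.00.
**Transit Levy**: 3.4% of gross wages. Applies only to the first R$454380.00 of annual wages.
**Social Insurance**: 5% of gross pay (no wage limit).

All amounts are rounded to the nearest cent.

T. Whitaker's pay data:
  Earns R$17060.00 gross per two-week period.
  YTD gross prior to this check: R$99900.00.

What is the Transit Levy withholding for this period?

Transit Levy: 3.4% × R$17060.00 = R$580.04

R$580.04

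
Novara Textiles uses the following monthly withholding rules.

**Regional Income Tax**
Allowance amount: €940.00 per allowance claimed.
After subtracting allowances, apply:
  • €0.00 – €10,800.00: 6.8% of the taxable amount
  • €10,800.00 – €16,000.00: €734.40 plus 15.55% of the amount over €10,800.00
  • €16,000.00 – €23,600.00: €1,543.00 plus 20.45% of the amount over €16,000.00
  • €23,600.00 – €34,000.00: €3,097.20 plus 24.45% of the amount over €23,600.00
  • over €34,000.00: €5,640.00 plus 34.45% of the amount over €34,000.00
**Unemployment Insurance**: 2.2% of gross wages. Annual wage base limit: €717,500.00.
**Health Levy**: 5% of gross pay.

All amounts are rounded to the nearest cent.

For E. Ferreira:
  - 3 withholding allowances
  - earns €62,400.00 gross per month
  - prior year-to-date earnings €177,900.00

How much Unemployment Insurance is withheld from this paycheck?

€1,372.80

Unemployment Insurance: 2.2% × €62,400.00 = €1,372.80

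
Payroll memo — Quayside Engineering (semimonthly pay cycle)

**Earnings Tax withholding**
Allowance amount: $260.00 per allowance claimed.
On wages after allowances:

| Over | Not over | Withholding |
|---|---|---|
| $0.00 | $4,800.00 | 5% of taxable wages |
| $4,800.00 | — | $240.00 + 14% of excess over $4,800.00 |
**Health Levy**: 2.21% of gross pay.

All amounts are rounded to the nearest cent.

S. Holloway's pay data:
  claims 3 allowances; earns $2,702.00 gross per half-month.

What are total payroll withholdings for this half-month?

$155.81

Earnings Tax: taxable = $2,702.00 − 3×$260.00 = $1,922.00
  5% × $1,922.00 = $96.10
Health Levy: 2.21% × $2,702.00 = $59.71
Total: $96.10 + $59.71 = $155.81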